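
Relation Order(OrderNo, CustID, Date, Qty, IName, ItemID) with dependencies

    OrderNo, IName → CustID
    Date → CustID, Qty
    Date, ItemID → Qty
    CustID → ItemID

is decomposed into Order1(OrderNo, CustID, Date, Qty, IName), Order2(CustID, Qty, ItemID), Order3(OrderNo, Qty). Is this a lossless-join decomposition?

Chase test. Columns are OrderNo, CustID, Date, Qty, IName, ItemID; row i has aⱼ where attribute j ∈ Orderi, else bᵢⱼ.
Initial tableau (one row per fragment):
  row 1: a1 a2 a3 a4 a5 b16
  row 2: b21 a2 b23 a4 b25 a6
  row 3: a1 b32 b33 a4 b35 b36
Rows 1 and 2 agree on CustID; apply CustID→ItemID and equate their ItemID entries.
Row 1 is now all distinguished symbols — the join is lossless.

Yes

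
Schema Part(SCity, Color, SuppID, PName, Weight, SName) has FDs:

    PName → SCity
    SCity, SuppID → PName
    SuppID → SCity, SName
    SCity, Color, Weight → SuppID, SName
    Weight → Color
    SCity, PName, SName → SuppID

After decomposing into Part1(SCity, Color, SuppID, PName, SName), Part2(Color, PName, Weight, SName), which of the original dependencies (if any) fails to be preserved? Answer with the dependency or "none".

SCity, Color, Weight → SuppID, SName

Check SCity, Color, Weight → SuppID, SName: no single fragment contains all of {SCity, Color, SuppID, Weight, SName}, and the restricted closure of {SCity, Color, Weight} across the fragments never reaches {SuppID, SName}.
PName → SCity is preserved.
SCity, SuppID → PName is preserved.
SuppID → SCity, SName is preserved.
Weight → Color is preserved.
SCity, PName, SName → SuppID is preserved.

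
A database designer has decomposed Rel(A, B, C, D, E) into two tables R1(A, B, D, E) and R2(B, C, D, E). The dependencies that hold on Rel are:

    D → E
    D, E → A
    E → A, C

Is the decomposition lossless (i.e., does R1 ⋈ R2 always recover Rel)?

Yes

Common attributes: R1 ∩ R2 = {B, D, E}.
Closure of {B, D, E}: D, E → A applies, adding A; E → A, C applies, adding C. So (B, D, E)⁺ = {A, B, C, D, E}.
This closure contains every attribute of R1, so R1 ∩ R2 → R1. The join is lossless.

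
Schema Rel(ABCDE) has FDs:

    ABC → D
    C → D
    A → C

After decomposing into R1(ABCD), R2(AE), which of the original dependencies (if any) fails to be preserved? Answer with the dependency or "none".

none

ABC → D lies within R1.
C → D lies within R1.
A → C lies within R1.
Every dependency is enforceable on the fragments, so the decomposition is dependency-preserving.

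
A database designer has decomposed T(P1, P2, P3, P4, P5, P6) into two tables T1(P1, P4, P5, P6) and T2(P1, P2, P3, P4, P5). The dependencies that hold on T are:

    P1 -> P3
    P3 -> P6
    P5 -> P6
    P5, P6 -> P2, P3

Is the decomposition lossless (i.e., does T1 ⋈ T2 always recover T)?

Yes

Common attributes: T1 ∩ T2 = {P1, P4, P5}.
Closure of {P1, P4, P5}: P1 → P3 applies, adding P3; P3 → P6 applies, adding P6; P5, P6 → P2, P3 applies, adding P2. So (P1, P4, P5)⁺ = {P1, P2, P3, P4, P5, P6}.
This closure contains every attribute of T1, so T1 ∩ T2 → T1. The join is lossless.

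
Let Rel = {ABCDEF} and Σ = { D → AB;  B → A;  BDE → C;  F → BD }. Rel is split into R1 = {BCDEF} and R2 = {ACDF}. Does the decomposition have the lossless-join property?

Common attributes: R1 ∩ R2 = {CDF}.
Closure of {CDF}: D → AB applies, adding AB. So (CDF)⁺ = {ABCDF}.
This closure contains every attribute of R2, so R1 ∩ R2 → R2. The join is lossless.

Yes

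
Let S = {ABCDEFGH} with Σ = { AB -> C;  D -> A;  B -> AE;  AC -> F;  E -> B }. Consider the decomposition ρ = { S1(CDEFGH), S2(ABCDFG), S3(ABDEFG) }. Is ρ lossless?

Chase test. Columns are ABCDEFGH; row i has aⱼ where attribute j ∈ Si, else bᵢⱼ.
Initial tableau (one row per fragment):
  row 1: b11 b12 a3 a4 a5 a6 a7 a8
  row 2: a1 a2 a3 a4 b25 a6 a7 b28
  row 3: a1 a2 b33 a4 a5 a6 a7 b38
Rows 2 and 3 agree on AB; apply AB→C and equate their C entries.
Rows 1 and 2 agree on D; apply D→A and equate their A entries.
Rows 2 and 3 agree on B; apply B→AE and equate their AE entries.
Rows 1 and 2 agree on E; apply E→B and equate their B entries.
Row 1 is now all distinguished symbols — the join is lossless.

Yes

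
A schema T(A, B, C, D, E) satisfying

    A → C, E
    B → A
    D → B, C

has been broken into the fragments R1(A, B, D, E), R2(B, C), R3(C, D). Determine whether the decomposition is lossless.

Yes

Chase test. Columns are A, B, C, D, E; row i has aⱼ where attribute j ∈ Ri, else bᵢⱼ.
Initial tableau (one row per fragment):
  row 1: a1 a2 b13 a4 a5
  row 2: b21 a2 a3 b24 b25
  row 3: b31 b32 a3 a4 b35
Rows 1 and 2 agree on B; apply B→A and equate their A entries.
Rows 1 and 3 agree on D; apply D→B, C and equate their B, C entries.
Rows 1 and 2 agree on A; apply A→C, E and equate their C, E entries.
Rows 1 and 3 agree on B; apply B→A and equate their A entries.
Rows 1 and 3 agree on A; apply A→C, E and equate their C, E entries.
Row 1 is now all distinguished symbols — the join is lossless.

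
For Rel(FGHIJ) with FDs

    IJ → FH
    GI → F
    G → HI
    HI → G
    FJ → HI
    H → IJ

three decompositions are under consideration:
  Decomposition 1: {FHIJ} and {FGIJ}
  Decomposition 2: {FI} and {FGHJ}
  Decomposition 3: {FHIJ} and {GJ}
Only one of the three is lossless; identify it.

Decomposition 1: common = {FIJ}, closure = {FGHIJ} → lossless.
Decomposition 2: common = {F}, closure = {F} → lossy.
Decomposition 3: common = {J}, closure = {J} → lossy.

Decomposition 1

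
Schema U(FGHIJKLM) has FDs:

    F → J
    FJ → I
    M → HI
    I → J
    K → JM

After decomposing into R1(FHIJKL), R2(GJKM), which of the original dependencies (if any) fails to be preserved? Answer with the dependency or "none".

Check M → HI: no single fragment contains all of {HIM}, and the restricted closure of {M} across the fragments never reaches {HI}.
F → J is preserved.
FJ → I is preserved.
I → J is preserved.
K → JM is preserved.

M → HI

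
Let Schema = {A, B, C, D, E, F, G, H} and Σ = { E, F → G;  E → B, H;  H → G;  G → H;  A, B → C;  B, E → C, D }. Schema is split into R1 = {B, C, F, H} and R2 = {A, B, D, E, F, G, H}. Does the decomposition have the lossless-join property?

No

Common attributes: R1 ∩ R2 = {B, F, H}.
Closure of {B, F, H}: H → G applies, adding G. So (B, F, H)⁺ = {B, F, G, H}.
The closure contains neither all of R1 = {B, C, F, H} nor all of R2 = {A, B, D, E, F, G, H}, so the common attributes are not a superkey of either fragment. The join is lossy.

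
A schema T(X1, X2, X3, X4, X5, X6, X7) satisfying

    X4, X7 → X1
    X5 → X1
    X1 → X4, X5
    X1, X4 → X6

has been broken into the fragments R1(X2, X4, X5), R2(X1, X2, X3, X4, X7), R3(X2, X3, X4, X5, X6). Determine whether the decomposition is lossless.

No

Chase test. Columns are X1, X2, X3, X4, X5, X6, X7; row i has aⱼ where attribute j ∈ Ri, else bᵢⱼ.
Initial tableau (one row per fragment):
  row 1: b11 a2 b13 a4 a5 b16 b17
  row 2: a1 a2 a3 a4 b25 b26 a7
  row 3: b31 a2 a3 a4 a5 a6 b37
Rows 1 and 3 agree on X5; apply X5→X1 and equate their X1 entries.
Rows 1 and 3 agree on X1, X4; apply X1, X4→X6 and equate their X6 entries.
No row becomes fully distinguished — the join is lossy.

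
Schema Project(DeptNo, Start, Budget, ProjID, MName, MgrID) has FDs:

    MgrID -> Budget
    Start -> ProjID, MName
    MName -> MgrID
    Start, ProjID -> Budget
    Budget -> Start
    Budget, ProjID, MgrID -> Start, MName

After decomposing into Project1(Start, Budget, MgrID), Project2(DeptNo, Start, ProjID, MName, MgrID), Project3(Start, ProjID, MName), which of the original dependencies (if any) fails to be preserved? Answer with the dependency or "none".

none

MgrID → Budget lies within Project1.
Start → ProjID, MName lies within Project2.
MName → MgrID lies within Project2.
Start, ProjID → Budget: restricted closure across fragments reaches Budget.
Budget → Start lies within Project1.
Budget, ProjID, MgrID → Start, MName: restricted closure across fragments reaches Start, MName.
Every dependency is enforceable on the fragments, so the decomposition is dependency-preserving.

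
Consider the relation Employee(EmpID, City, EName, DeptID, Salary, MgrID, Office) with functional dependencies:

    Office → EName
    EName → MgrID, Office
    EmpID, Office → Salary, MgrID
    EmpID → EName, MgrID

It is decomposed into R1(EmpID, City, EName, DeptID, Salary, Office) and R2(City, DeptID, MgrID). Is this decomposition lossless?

No

Common attributes: R1 ∩ R2 = {City, DeptID}.
No dependency enlarges {City, DeptID}, so (City, DeptID)⁺ = {City, DeptID}.
The closure contains neither all of R1 = {EmpID, City, EName, DeptID, Salary, Office} nor all of R2 = {City, DeptID, MgrID}, so the common attributes are not a superkey of either fragment. The join is lossy.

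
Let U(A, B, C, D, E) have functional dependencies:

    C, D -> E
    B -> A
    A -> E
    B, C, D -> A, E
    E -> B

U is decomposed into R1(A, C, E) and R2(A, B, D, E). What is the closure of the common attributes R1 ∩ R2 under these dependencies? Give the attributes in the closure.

R1 ∩ R2 = {A, E}.
E → B applies, adding B
Closure: {A, B, E}.

A, B, E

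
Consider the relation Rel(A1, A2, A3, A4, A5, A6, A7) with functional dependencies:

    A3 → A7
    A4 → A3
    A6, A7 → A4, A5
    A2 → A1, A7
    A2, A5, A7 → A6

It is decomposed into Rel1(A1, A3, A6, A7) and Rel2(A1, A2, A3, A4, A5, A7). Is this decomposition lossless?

No

Common attributes: Rel1 ∩ Rel2 = {A1, A3, A7}.
No dependency enlarges {A1, A3, A7}, so (A1, A3, A7)⁺ = {A1, A3, A7}.
The closure contains neither all of Rel1 = {A1, A3, A6, A7} nor all of Rel2 = {A1, A2, A3, A4, A5, A7}, so the common attributes are not a superkey of either fragment. The join is lossy.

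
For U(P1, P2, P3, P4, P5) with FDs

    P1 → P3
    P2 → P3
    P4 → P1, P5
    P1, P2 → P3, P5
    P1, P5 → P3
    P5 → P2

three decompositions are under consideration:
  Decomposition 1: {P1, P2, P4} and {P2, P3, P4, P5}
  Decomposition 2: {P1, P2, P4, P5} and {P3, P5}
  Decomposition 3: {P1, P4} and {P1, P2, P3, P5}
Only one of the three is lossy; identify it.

Decomposition 3

Decomposition 1: common = {P2, P4}, closure = {P1, P2, P3, P4, P5} → lossless.
Decomposition 2: common = {P5}, closure = {P2, P3, P5} → lossless.
Decomposition 3: common = {P1}, closure = {P1, P3} → lossy.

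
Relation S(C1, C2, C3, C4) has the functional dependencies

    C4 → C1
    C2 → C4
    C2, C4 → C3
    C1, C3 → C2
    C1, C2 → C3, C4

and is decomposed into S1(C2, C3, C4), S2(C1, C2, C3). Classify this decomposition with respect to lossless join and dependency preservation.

Lossless test: (C2, C3)⁺ = {C1, C2, C3, C4}, which contains all of one fragment — lossless.
Dependency preservation: the restricted closure of {C4} across the fragments never reaches {C1}, so C4 → C1 cannot be enforced without a join — not preserved.

lossless but not dependency-preserving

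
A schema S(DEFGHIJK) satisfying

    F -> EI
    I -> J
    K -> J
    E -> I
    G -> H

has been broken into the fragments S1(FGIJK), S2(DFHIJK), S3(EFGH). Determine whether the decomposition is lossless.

Chase test. Columns are DEFGHIJK; row i has aⱼ where attribute j ∈ Si, else bᵢⱼ.
Initial tableau (one row per fragment):
  row 1: b11 b12 a3 a4 b15 a6 a7 a8
  row 2: a1 b22 a3 b24 a5 a6 a7 a8
  row 3: b31 a2 a3 a4 a5 b36 b37 b38
Rows 1 and 2 agree on F; apply F→EI and equate their EI entries.
Rows 1 and 3 agree on F; apply F→EI and equate their EI entries.
Rows 1 and 3 agree on I; apply I→J and equate their J entries.
Rows 1 and 3 agree on G; apply G→H and equate their H entries.
No row becomes fully distinguished — the join is lossy.

No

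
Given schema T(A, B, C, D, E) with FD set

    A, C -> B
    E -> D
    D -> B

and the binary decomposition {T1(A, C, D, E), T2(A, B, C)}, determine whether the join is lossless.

Yes

Common attributes: T1 ∩ T2 = {A, C}.
Closure of {A, C}: A, C → B applies, adding B. So (A, C)⁺ = {A, B, C}.
This closure contains every attribute of T2, so T1 ∩ T2 → T2. The join is lossless.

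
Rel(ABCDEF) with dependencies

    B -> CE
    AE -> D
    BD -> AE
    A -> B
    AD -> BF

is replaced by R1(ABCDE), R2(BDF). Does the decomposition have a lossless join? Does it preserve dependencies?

Lossless test: (BD)⁺ = {ABCDEF}, which contains all of one fragment — lossless.
Dependency preservation: AD → BF is not contained in any single fragment, but the restricted closure of its left-hand side across the fragments still reaches the right-hand side; the remaining FDs each lie inside some fragment. All dependencies are preserved.

lossless and dependency-preserving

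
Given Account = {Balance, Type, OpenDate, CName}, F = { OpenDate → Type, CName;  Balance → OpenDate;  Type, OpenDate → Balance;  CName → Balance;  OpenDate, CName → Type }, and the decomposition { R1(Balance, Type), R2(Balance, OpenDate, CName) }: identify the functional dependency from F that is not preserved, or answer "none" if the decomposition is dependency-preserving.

none

OpenDate → Type, CName: restricted closure across fragments reaches Type, CName.
Balance → OpenDate lies within R2.
Type, OpenDate → Balance: restricted closure across fragments reaches Balance.
CName → Balance lies within R2.
OpenDate, CName → Type: restricted closure across fragments reaches Type.
Every dependency is enforceable on the fragments, so the decomposition is dependency-preserving.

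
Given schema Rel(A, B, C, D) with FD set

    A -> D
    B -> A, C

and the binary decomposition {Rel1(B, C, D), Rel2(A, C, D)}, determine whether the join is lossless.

Common attributes: Rel1 ∩ Rel2 = {C, D}.
No dependency enlarges {C, D}, so (C, D)⁺ = {C, D}.
The closure contains neither all of Rel1 = {B, C, D} nor all of Rel2 = {A, C, D}, so the common attributes are not a superkey of either fragment. The join is lossy.

No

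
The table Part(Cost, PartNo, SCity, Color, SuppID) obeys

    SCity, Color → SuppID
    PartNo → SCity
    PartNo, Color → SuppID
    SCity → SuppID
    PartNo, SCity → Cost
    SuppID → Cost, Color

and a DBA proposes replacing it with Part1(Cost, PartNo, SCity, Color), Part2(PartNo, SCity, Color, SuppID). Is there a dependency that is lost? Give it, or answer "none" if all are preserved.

Check SuppID → Cost, Color: no single fragment contains all of {Cost, Color, SuppID}, and the restricted closure of {SuppID} across the fragments never reaches {Cost, Color}.
SCity, Color → SuppID is preserved.
PartNo → SCity is preserved.
PartNo, Color → SuppID is preserved.
SCity → SuppID is preserved.
PartNo, SCity → Cost is preserved.

SuppID → Cost, Color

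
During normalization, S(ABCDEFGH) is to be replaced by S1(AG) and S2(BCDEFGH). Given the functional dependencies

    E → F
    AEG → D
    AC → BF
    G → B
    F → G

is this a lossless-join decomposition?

No

Common attributes: S1 ∩ S2 = {G}.
Closure of {G}: G → B applies, adding B. So (G)⁺ = {BG}.
The closure contains neither all of S1 = {AG} nor all of S2 = {BCDEFGH}, so the common attributes are not a superkey of either fragment. The join is lossy.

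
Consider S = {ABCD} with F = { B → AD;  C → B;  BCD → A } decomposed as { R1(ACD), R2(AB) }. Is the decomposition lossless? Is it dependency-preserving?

Lossless test: (A)⁺ = {A}, which is a superkey of neither fragment — lossy.
Dependency preservation: the restricted closure of {B} across the fragments never reaches {AD}, so B → AD cannot be enforced without a join — not preserved.

lossy and not dependency-preserving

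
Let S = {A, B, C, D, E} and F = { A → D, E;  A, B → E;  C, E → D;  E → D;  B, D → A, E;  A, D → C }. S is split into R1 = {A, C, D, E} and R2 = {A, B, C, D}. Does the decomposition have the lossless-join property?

Common attributes: R1 ∩ R2 = {A, C, D}.
Closure of {A, C, D}: A → D, E applies, adding E. So (A, C, D)⁺ = {A, C, D, E}.
This closure contains every attribute of R1, so R1 ∩ R2 → R1. The join is lossless.

Yes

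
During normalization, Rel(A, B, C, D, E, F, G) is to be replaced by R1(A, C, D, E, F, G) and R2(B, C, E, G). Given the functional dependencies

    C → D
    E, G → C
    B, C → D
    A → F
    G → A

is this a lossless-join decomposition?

Yes

Common attributes: R1 ∩ R2 = {C, E, G}.
Closure of {C, E, G}: C → D applies, adding D; G → A applies, adding A; A → F applies, adding F. So (C, E, G)⁺ = {A, C, D, E, F, G}.
This closure contains every attribute of R1, so R1 ∩ R2 → R1. The join is lossless.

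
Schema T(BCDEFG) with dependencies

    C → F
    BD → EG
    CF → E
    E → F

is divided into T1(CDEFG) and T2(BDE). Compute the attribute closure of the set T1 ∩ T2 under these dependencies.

DEF

T1 ∩ T2 = {DE}.
E → F applies, adding F
Closure: {DEF}.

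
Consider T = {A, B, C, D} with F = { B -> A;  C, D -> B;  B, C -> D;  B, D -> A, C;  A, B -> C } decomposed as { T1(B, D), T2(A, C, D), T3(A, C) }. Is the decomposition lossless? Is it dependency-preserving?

Lossless test (chase): applying each FD to every pair of rows produces no changes in the tableau, so no row becomes fully distinguished — the join is lossy.
Dependency preservation: the restricted closure of {B} across the fragments never reaches {A}, so B → A cannot be enforced without a join — not preserved.

lossy and not dependency-preserving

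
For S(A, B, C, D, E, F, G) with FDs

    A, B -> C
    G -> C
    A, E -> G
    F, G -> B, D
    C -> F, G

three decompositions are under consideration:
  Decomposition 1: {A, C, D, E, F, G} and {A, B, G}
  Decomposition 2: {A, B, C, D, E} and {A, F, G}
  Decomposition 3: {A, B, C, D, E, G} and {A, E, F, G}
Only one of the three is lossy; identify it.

Decomposition 1: common = {A, G}, closure = {A, B, C, D, F, G} → lossless.
Decomposition 2: common = {A}, closure = {A} → lossy.
Decomposition 3: common = {A, E, G}, closure = {A, B, C, D, E, F, G} → lossless.

Decomposition 2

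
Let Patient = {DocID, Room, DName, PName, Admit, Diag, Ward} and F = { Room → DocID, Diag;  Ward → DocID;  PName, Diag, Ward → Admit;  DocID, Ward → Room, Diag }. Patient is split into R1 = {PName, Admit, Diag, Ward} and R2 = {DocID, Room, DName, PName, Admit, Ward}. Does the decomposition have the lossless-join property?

Common attributes: R1 ∩ R2 = {PName, Admit, Ward}.
Closure of {PName, Admit, Ward}: Ward → DocID applies, adding DocID; DocID, Ward → Room, Diag applies, adding Room, Diag. So (PName, Admit, Ward)⁺ = {DocID, Room, PName, Admit, Diag, Ward}.
This closure contains every attribute of R1, so R1 ∩ R2 → R1. The join is lossless.

Yes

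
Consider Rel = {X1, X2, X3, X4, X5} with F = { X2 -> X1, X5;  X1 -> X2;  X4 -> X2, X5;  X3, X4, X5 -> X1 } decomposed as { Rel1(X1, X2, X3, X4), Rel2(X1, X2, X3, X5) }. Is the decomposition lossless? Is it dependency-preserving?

Lossless test: (X1, X2, X3)⁺ = {X1, X2, X3, X5}, which contains all of one fragment — lossless.
Dependency preservation: X4 → X2, X5; X3, X4, X5 → X1 are not contained in any single fragment, but the restricted closure of each left-hand side across the fragments still reaches the right-hand side; the remaining FDs each lie inside some fragment. All dependencies are preserved.

lossless and dependency-preserving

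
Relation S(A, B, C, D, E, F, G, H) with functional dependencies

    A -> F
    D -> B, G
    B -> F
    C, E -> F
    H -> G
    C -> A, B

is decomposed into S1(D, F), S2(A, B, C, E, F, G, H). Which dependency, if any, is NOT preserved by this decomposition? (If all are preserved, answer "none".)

D -> B, G

Check D → B, G: no single fragment contains all of {B, D, G}, and the restricted closure of {D} across the fragments never reaches {B, G}.
A → F is preserved.
B → F is preserved.
C, E → F is preserved.
H → G is preserved.
C → A, B is preserved.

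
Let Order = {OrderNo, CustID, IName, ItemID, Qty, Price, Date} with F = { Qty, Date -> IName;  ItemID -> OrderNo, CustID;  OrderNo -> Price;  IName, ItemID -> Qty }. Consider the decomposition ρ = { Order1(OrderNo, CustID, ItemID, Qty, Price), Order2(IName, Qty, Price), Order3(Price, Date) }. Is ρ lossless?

Chase test. Columns are OrderNo, CustID, IName, ItemID, Qty, Price, Date; row i has aⱼ where attribute j ∈ Orderi, else bᵢⱼ.
Initial tableau (one row per fragment):
  row 1: a1 a2 b13 a4 a5 a6 b17
  row 2: b21 b22 a3 b24 a5 a6 b27
  row 3: b31 b32 b33 b34 b35 a6 a7
No row becomes fully distinguished — the join is lossy.

No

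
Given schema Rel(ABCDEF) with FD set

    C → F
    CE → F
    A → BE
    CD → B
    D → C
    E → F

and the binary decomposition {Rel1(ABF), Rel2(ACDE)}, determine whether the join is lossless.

Common attributes: Rel1 ∩ Rel2 = {A}.
Closure of {A}: A → BE applies, adding BE; E → F applies, adding F. So (A)⁺ = {ABEF}.
This closure contains every attribute of Rel1, so Rel1 ∩ Rel2 → Rel1. The join is lossless.

Yes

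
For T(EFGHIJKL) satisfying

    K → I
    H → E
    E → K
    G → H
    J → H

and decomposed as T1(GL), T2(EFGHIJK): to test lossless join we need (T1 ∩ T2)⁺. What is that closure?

T1 ∩ T2 = {G}.
G → H applies, adding H
H → E applies, adding E
E → K applies, adding K
K → I applies, adding I
Closure: {EGHIK}.

EGHIK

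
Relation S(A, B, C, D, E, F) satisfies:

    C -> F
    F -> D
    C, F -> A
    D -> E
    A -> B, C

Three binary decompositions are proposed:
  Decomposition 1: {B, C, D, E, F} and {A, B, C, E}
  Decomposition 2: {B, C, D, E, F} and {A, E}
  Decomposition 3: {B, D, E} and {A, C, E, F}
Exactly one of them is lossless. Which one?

Decomposition 1

Decomposition 1: common = {B, C, E}, closure = {A, B, C, D, E, F} → lossless.
Decomposition 2: common = {E}, closure = {E} → lossy.
Decomposition 3: common = {E}, closure = {E} → lossy.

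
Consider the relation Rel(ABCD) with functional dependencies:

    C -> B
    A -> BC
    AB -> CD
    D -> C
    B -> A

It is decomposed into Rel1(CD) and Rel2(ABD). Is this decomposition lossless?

Yes

Common attributes: Rel1 ∩ Rel2 = {D}.
Closure of {D}: D → C applies, adding C; C → B applies, adding B; B → A applies, adding A. So (D)⁺ = {ABCD}.
This closure contains every attribute of Rel1, so Rel1 ∩ Rel2 → Rel1. The join is lossless.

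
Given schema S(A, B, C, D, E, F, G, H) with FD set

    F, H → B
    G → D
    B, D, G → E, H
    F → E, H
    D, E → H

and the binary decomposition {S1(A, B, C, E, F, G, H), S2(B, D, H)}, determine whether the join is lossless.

Common attributes: S1 ∩ S2 = {B, H}.
No dependency enlarges {B, H}, so (B, H)⁺ = {B, H}.
The closure contains neither all of S1 = {A, B, C, E, F, G, H} nor all of S2 = {B, D, H}, so the common attributes are not a superkey of either fragment. The join is lossy.

No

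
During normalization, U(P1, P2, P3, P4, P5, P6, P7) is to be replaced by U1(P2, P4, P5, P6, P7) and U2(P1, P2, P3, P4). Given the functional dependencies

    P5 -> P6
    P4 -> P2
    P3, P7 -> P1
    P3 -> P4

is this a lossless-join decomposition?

No

Common attributes: U1 ∩ U2 = {P2, P4}.
No dependency enlarges {P2, P4}, so (P2, P4)⁺ = {P2, P4}.
The closure contains neither all of U1 = {P2, P4, P5, P6, P7} nor all of U2 = {P1, P2, P3, P4}, so the common attributes are not a superkey of either fragment. The join is lossy.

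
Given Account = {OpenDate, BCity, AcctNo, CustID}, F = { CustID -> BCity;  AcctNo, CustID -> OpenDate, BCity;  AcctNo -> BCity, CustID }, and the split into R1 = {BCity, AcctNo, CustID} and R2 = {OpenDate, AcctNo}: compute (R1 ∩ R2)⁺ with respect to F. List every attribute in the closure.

R1 ∩ R2 = {AcctNo}.
AcctNo → BCity, CustID applies, adding BCity, CustID
AcctNo, CustID → OpenDate, BCity applies, adding OpenDate
Closure: {OpenDate, BCity, AcctNo, CustID}.

OpenDate, BCity, AcctNo, CustID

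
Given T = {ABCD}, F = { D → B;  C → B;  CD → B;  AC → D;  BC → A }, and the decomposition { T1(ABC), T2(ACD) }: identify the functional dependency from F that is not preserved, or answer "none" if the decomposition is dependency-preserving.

Check D → B: no single fragment contains all of {BD}, and the restricted closure of {D} across the fragments never reaches {B}.
C → B is preserved.
CD → B is preserved.
AC → D is preserved.
BC → A is preserved.

D → B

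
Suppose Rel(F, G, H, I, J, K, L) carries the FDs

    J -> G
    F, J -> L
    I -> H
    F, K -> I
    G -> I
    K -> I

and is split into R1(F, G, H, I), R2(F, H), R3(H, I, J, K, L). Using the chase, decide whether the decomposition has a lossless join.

Chase test. Columns are F, G, H, I, J, K, L; row i has aⱼ where attribute j ∈ Ri, else bᵢⱼ.
Initial tableau (one row per fragment):
  row 1: a1 a2 a3 a4 b15 b16 b17
  row 2: a1 b22 a3 b24 b25 b26 b27
  row 3: b31 b32 a3 a4 a5 a6 a7
No row becomes fully distinguished — the join is lossy.

No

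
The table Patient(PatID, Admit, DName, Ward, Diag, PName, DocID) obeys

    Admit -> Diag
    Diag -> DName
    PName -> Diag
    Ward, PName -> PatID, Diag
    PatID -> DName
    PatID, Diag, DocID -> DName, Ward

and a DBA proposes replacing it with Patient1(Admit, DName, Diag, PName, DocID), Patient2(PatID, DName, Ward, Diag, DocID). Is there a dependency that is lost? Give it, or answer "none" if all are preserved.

Ward, PName -> PatID, Diag

Check Ward, PName → PatID, Diag: no single fragment contains all of {PatID, Ward, Diag, PName}, and the restricted closure of {Ward, PName} across the fragments never reaches {PatID, Diag}.
Admit → Diag is preserved.
Diag → DName is preserved.
PName → Diag is preserved.
PatID → DName is preserved.
PatID, Diag, DocID → DName, Ward is preserved.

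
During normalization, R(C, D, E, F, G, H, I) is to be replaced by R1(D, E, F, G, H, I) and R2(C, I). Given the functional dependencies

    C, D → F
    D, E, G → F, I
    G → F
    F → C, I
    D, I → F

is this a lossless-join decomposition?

No

Common attributes: R1 ∩ R2 = {I}.
No dependency enlarges {I}, so (I)⁺ = {I}.
The closure contains neither all of R1 = {D, E, F, G, H, I} nor all of R2 = {C, I}, so the common attributes are not a superkey of either fragment. The join is lossy.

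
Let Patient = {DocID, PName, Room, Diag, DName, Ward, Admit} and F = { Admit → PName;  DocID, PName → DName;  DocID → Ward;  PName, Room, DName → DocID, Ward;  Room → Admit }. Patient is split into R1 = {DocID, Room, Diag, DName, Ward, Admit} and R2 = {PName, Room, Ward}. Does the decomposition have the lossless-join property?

Yes

Common attributes: R1 ∩ R2 = {Room, Ward}.
Closure of {Room, Ward}: Room → Admit applies, adding Admit; Admit → PName applies, adding PName. So (Room, Ward)⁺ = {PName, Room, Ward, Admit}.
This closure contains every attribute of R2, so R1 ∩ R2 → R2. The join is lossless.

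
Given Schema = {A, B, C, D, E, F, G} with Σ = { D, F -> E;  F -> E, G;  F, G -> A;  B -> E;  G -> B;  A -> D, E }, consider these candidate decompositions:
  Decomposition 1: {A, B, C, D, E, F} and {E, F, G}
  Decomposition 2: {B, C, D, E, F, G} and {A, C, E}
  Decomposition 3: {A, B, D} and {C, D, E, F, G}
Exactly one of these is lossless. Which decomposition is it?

Decomposition 1: common = {E, F}, closure = {A, B, D, E, F, G} → lossless.
Decomposition 2: common = {C, E}, closure = {C, E} → lossy.
Decomposition 3: common = {D}, closure = {D} → lossy.

Decomposition 1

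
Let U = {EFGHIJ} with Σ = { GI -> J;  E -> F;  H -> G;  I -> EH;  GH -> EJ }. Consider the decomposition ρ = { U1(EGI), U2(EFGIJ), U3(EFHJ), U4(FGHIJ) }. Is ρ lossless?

Chase test. Columns are EFGHIJ; row i has aⱼ where attribute j ∈ Ui, else bᵢⱼ.
Initial tableau (one row per fragment):
  row 1: a1 b12 a3 b14 a5 b16
  row 2: a1 a2 a3 b24 a5 a6
  row 3: a1 a2 b33 a4 b35 a6
  row 4: b41 a2 a3 a4 a5 a6
Rows 1 and 2 agree on GI; apply GI→J and equate their J entries.
Rows 1 and 2 agree on E; apply E→F and equate their F entries.
Rows 3 and 4 agree on H; apply H→G and equate their G entries.
Rows 1 and 2 agree on I; apply I→EH and equate their EH entries.
Rows 1 and 4 agree on I; apply I→EH and equate their EH entries.
Row 1 is now all distinguished symbols — the join is lossless.

Yes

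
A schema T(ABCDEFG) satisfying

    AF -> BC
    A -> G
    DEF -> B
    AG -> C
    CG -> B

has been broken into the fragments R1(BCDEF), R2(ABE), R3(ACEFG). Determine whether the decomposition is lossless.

Chase test. Columns are ABCDEFG; row i has aⱼ where attribute j ∈ Ri, else bᵢⱼ.
Initial tableau (one row per fragment):
  row 1: b11 a2 a3 a4 a5 a6 b17
  row 2: a1 a2 b23 b24 a5 b26 b27
  row 3: a1 b32 a3 b34 a5 a6 a7
Rows 2 and 3 agree on A; apply A→G and equate their G entries.
Rows 2 and 3 agree on AG; apply AG→C and equate their C entries.
Rows 2 and 3 agree on CG; apply CG→B and equate their B entries.
No row becomes fully distinguished — the join is lossy.

No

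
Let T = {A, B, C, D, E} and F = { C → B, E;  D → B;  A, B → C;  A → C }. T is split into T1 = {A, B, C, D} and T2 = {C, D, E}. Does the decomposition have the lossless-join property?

Yes

Common attributes: T1 ∩ T2 = {C, D}.
Closure of {C, D}: C → B, E applies, adding B, E. So (C, D)⁺ = {B, C, D, E}.
This closure contains every attribute of T2, so T1 ∩ T2 → T2. The join is lossless.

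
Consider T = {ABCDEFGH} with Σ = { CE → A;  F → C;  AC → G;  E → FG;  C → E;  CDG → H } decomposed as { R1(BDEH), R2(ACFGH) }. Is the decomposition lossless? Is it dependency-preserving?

lossy and not dependency-preserving

Lossless test: (H)⁺ = {H}, which is a superkey of neither fragment — lossy.
Dependency preservation: the restricted closure of {E} across the fragments never reaches {FG}, so E → FG cannot be enforced without a join — not preserved.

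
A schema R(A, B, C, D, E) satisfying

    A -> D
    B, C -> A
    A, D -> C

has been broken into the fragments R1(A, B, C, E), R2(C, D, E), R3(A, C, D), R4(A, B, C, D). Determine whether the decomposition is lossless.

Yes

Chase test. Columns are A, B, C, D, E; row i has aⱼ where attribute j ∈ Ri, else bᵢⱼ.
Initial tableau (one row per fragment):
  row 1: a1 a2 a3 b14 a5
  row 2: b21 b22 a3 a4 a5
  row 3: a1 b32 a3 a4 b35
  row 4: a1 a2 a3 a4 b45
Rows 1 and 3 agree on A; apply A→D and equate their D entries.
Row 1 is now all distinguished symbols — the join is lossless.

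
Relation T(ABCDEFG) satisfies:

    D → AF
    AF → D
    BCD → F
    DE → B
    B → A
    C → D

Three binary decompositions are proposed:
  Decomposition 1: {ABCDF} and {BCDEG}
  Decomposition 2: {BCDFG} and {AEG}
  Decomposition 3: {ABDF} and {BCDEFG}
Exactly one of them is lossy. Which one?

Decomposition 2

Decomposition 1: common = {BCD}, closure = {ABCDF} → lossless.
Decomposition 2: common = {G}, closure = {G} → lossy.
Decomposition 3: common = {BDF}, closure = {ABDF} → lossless.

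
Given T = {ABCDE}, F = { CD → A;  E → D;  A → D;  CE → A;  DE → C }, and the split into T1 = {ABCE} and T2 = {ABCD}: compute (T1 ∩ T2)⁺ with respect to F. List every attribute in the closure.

ABCD

T1 ∩ T2 = {ABC}.
A → D applies, adding D
Closure: {ABCD}.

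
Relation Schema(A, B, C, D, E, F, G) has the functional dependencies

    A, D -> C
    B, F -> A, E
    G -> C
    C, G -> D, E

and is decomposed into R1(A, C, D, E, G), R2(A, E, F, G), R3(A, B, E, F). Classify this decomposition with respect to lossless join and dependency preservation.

Lossless test (chase): Rows 1 and 2 agree on G; apply G→C and equate their C entries. Rows 1 and 2 agree on C, G; apply C, G→D, E and equate their D, E entries. No row becomes fully distinguished — the join is lossy.
Dependency preservation: every FD's attributes lie within a single fragment, so each can be enforced locally — preserved.

lossy but dependency-preserving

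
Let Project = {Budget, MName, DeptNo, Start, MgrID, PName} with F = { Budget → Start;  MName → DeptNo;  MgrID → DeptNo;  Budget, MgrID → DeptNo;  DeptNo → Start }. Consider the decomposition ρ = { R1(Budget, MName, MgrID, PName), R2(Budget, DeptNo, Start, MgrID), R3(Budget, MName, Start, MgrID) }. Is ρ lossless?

Chase test. Columns are Budget, MName, DeptNo, Start, MgrID, PName; row i has aⱼ where attribute j ∈ Ri, else bᵢⱼ.
Initial tableau (one row per fragment):
  row 1: a1 a2 b13 b14 a5 a6
  row 2: a1 b22 a3 a4 a5 b26
  row 3: a1 a2 b33 a4 a5 b36
Rows 1 and 2 agree on Budget; apply Budget→Start and equate their Start entries.
Rows 1 and 3 agree on MName; apply MName→DeptNo and equate their DeptNo entries.
Rows 1 and 2 agree on MgrID; apply MgrID→DeptNo and equate their DeptNo entries.
Row 1 is now all distinguished symbols — the join is lossless.

Yes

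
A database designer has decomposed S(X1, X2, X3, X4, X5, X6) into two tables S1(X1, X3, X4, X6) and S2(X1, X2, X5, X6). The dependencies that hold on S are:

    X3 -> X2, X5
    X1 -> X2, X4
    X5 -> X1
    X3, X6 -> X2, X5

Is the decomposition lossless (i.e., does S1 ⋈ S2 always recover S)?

No

Common attributes: S1 ∩ S2 = {X1, X6}.
Closure of {X1, X6}: X1 → X2, X4 applies, adding X2, X4. So (X1, X6)⁺ = {X1, X2, X4, X6}.
The closure contains neither all of S1 = {X1, X3, X4, X6} nor all of S2 = {X1, X2, X5, X6}, so the common attributes are not a superkey of either fragment. The join is lossy.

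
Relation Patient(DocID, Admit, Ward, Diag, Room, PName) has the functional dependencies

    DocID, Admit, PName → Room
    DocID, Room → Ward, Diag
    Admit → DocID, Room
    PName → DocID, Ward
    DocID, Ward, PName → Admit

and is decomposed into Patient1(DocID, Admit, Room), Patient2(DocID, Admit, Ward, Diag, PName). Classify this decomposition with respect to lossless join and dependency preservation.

Lossless test: (DocID, Admit)⁺ = {DocID, Admit, Ward, Diag, Room}, which contains all of one fragment — lossless.
Dependency preservation: the restricted closure of {DocID, Room} across the fragments never reaches {Ward, Diag}, so DocID, Room → Ward, Diag cannot be enforced without a join — not preserved.

lossless but not dependency-preserving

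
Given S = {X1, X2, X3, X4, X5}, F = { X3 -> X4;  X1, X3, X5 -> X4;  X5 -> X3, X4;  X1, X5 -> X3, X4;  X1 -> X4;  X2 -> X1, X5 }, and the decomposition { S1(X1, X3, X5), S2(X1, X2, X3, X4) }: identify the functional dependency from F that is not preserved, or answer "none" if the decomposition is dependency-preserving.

X2 -> X1, X5

Check X2 → X1, X5: no single fragment contains all of {X1, X2, X5}, and the restricted closure of {X2} across the fragments never reaches {X1, X5}.
X3 → X4 is preserved.
X1, X3, X5 → X4 is preserved.
X5 → X3, X4 is preserved.
X1, X5 → X3, X4 is preserved.
X1 → X4 is preserved.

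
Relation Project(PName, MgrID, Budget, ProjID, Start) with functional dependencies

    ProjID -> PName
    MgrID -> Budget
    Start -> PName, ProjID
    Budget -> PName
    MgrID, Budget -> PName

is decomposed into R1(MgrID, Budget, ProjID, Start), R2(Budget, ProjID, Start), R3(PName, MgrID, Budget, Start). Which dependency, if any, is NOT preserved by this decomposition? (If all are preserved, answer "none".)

Check ProjID → PName: no single fragment contains all of {PName, ProjID}, and the restricted closure of {ProjID} across the fragments never reaches {PName}.
MgrID → Budget is preserved.
Start → PName, ProjID is preserved.
Budget → PName is preserved.
MgrID, Budget → PName is preserved.

ProjID -> PName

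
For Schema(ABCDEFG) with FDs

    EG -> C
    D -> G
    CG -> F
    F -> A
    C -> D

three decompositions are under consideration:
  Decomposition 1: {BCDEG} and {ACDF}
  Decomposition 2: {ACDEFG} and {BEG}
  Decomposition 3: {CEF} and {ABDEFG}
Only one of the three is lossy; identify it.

Decomposition 1: common = {CD}, closure = {ACDFG} → lossless.
Decomposition 2: common = {EG}, closure = {ACDEFG} → lossless.
Decomposition 3: common = {EF}, closure = {AEF} → lossy.

Decomposition 3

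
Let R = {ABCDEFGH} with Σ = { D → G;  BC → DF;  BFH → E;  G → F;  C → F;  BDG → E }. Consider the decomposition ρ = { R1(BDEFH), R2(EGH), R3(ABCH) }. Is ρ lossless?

No

Chase test. Columns are ABCDEFGH; row i has aⱼ where attribute j ∈ Ri, else bᵢⱼ.
Initial tableau (one row per fragment):
  row 1: b11 a2 b13 a4 a5 a6 b17 a8
  row 2: b21 b22 b23 b24 a5 b26 a7 a8
  row 3: a1 a2 a3 b34 b35 b36 b37 a8
No row becomes fully distinguished — the join is lossy.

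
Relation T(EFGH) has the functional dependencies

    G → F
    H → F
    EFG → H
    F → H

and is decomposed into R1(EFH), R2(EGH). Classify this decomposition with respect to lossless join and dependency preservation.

lossless and dependency-preserving

Lossless test: (EH)⁺ = {EFH}, which contains all of one fragment — lossless.
Dependency preservation: G → F; EFG → H are not contained in any single fragment, but the restricted closure of each left-hand side across the fragments still reaches the right-hand side; the remaining FDs each lie inside some fragment. All dependencies are preserved.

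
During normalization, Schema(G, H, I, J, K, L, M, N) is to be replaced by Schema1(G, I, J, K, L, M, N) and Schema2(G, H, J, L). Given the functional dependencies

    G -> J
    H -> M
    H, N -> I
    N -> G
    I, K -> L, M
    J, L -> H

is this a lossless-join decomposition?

Common attributes: Schema1 ∩ Schema2 = {G, J, L}.
Closure of {G, J, L}: J, L → H applies, adding H; H → M applies, adding M. So (G, J, L)⁺ = {G, H, J, L, M}.
This closure contains every attribute of Schema2, so Schema1 ∩ Schema2 → Schema2. The join is lossless.

Yes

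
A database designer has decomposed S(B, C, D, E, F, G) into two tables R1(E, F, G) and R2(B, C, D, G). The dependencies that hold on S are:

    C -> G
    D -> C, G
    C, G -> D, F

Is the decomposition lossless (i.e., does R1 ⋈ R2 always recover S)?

Common attributes: R1 ∩ R2 = {G}.
No dependency enlarges {G}, so (G)⁺ = {G}.
The closure contains neither all of R1 = {E, F, G} nor all of R2 = {B, C, D, G}, so the common attributes are not a superkey of either fragment. The join is lossy.

No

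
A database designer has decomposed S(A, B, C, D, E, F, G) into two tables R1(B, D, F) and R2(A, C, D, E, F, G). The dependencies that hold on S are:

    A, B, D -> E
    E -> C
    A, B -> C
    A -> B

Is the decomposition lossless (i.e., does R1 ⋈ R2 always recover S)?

Common attributes: R1 ∩ R2 = {D, F}.
No dependency enlarges {D, F}, so (D, F)⁺ = {D, F}.
The closure contains neither all of R1 = {B, D, F} nor all of R2 = {A, C, D, E, F, G}, so the common attributes are not a superkey of either fragment. The join is lossy.

No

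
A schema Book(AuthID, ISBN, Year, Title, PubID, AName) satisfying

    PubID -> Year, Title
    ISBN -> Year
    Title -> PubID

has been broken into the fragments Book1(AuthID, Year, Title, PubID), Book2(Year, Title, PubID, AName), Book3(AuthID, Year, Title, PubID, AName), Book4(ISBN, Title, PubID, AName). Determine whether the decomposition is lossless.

Chase test. Columns are AuthID, ISBN, Year, Title, PubID, AName; row i has aⱼ where attribute j ∈ Booki, else bᵢⱼ.
Initial tableau (one row per fragment):
  row 1: a1 b12 a3 a4 a5 b16
  row 2: b21 b22 a3 a4 a5 a6
  row 3: a1 b32 a3 a4 a5 a6
  row 4: b41 a2 b43 a4 a5 a6
Rows 1 and 4 agree on PubID; apply PubID→Year, Title and equate their Year, Title entries.
No row becomes fully distinguished — the join is lossy.

No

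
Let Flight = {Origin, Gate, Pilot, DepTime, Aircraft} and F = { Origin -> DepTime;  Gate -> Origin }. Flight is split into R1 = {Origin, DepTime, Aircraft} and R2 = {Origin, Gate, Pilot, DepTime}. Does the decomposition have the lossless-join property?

No

Common attributes: R1 ∩ R2 = {Origin, DepTime}.
No dependency enlarges {Origin, DepTime}, so (Origin, DepTime)⁺ = {Origin, DepTime}.
The closure contains neither all of R1 = {Origin, DepTime, Aircraft} nor all of R2 = {Origin, Gate, Pilot, DepTime}, so the common attributes are not a superkey of either fragment. The join is lossy.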